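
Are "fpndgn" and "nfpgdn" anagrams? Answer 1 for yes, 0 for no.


Strings: "fpndgn", "nfpgdn"
Sorted first:  dfgnnp
Sorted second: dfgnnp
Sorted forms match => anagrams

1


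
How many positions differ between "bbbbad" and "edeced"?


Comparing "bbbbad" and "edeced" position by position:
  Position 0: 'b' vs 'e' => DIFFER
  Position 1: 'b' vs 'd' => DIFFER
  Position 2: 'b' vs 'e' => DIFFER
  Position 3: 'b' vs 'c' => DIFFER
  Position 4: 'a' vs 'e' => DIFFER
  Position 5: 'd' vs 'd' => same
Positions that differ: 5

5


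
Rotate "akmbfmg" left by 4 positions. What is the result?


Input: "akmbfmg", rotate left by 4
First 4 characters: "akmb"
Remaining characters: "fmg"
Concatenate remaining + first: "fmg" + "akmb" = "fmgakmb"

fmgakmb


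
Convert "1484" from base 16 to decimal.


Input: "1484" in base 16
Positional expansion:
  Digit '1' (value 1) x 16^3 = 4096
  Digit '4' (value 4) x 16^2 = 1024
  Digit '8' (value 8) x 16^1 = 128
  Digit '4' (value 4) x 16^0 = 4
Sum = 5252

5252


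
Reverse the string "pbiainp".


Input: pbiainp
Reading characters right to left:
  Position 6: 'p'
  Position 5: 'n'
  Position 4: 'i'
  Position 3: 'a'
  Position 2: 'i'
  Position 1: 'b'
  Position 0: 'p'
Reversed: pniaibp

pniaibp


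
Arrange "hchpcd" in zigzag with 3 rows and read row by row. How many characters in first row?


Zigzag "hchpcd" into 3 rows:
Placing characters:
  'h' => row 0
  'c' => row 1
  'h' => row 2
  'p' => row 1
  'c' => row 0
  'd' => row 1
Rows:
  Row 0: "hc"
  Row 1: "cpd"
  Row 2: "h"
First row length: 2

2


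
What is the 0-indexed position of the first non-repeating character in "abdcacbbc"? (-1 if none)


Input: abdcacbbc
Character frequencies:
  'a': 2
  'b': 3
  'c': 3
  'd': 1
Scanning left to right for freq == 1:
  Position 0 ('a'): freq=2, skip
  Position 1 ('b'): freq=3, skip
  Position 2 ('d'): unique! => answer = 2

2


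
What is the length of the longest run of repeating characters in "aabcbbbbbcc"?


Input: "aabcbbbbbcc"
Scanning for longest run:
  Position 1 ('a'): continues run of 'a', length=2
  Position 2 ('b'): new char, reset run to 1
  Position 3 ('c'): new char, reset run to 1
  Position 4 ('b'): new char, reset run to 1
  Position 5 ('b'): continues run of 'b', length=2
  Position 6 ('b'): continues run of 'b', length=3
  Position 7 ('b'): continues run of 'b', length=4
  Position 8 ('b'): continues run of 'b', length=5
  Position 9 ('c'): new char, reset run to 1
  Position 10 ('c'): continues run of 'c', length=2
Longest run: 'b' with length 5

5


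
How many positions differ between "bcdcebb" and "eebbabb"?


Comparing "bcdcebb" and "eebbabb" position by position:
  Position 0: 'b' vs 'e' => DIFFER
  Position 1: 'c' vs 'e' => DIFFER
  Position 2: 'd' vs 'b' => DIFFER
  Position 3: 'c' vs 'b' => DIFFER
  Position 4: 'e' vs 'a' => DIFFER
  Position 5: 'b' vs 'b' => same
  Position 6: 'b' vs 'b' => same
Positions that differ: 5

5


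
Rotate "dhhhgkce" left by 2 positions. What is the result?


Input: "dhhhgkce", rotate left by 2
First 2 characters: "dh"
Remaining characters: "hhgkce"
Concatenate remaining + first: "hhgkce" + "dh" = "hhgkcedh"

hhgkcedh


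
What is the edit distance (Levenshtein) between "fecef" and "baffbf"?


Computing edit distance: "fecef" -> "baffbf"
DP table:
           b    a    f    f    b    f
      0    1    2    3    4    5    6
  f   1    1    2    2    3    4    5
  e   2    2    2    3    3    4    5
  c   3    3    3    3    4    4    5
  e   4    4    4    4    4    5    5
  f   5    5    5    4    4    5    5
Edit distance = dp[5][6] = 5

5


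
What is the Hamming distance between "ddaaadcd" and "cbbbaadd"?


Comparing "ddaaadcd" and "cbbbaadd" position by position:
  Position 0: 'd' vs 'c' => differ
  Position 1: 'd' vs 'b' => differ
  Position 2: 'a' vs 'b' => differ
  Position 3: 'a' vs 'b' => differ
  Position 4: 'a' vs 'a' => same
  Position 5: 'd' vs 'a' => differ
  Position 6: 'c' vs 'd' => differ
  Position 7: 'd' vs 'd' => same
Total differences (Hamming distance): 6

6


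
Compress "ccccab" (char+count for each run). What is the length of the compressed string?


Input: ccccab
Runs:
  'c' x 4 => "c4"
  'a' x 1 => "a1"
  'b' x 1 => "b1"
Compressed: "c4a1b1"
Compressed length: 6

6


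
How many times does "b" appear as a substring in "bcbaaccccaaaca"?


Searching for "b" in "bcbaaccccaaaca"
Scanning each position:
  Position 0: "b" => MATCH
  Position 1: "c" => no
  Position 2: "b" => MATCH
  Position 3: "a" => no
  Position 4: "a" => no
  Position 5: "c" => no
  Position 6: "c" => no
  Position 7: "c" => no
  Position 8: "c" => no
  Position 9: "a" => no
  Position 10: "a" => no
  Position 11: "a" => no
  Position 12: "c" => no
  Position 13: "a" => no
Total occurrences: 2

2


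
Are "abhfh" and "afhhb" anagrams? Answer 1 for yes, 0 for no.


Strings: "abhfh", "afhhb"
Sorted first:  abfhh
Sorted second: abfhh
Sorted forms match => anagrams

1


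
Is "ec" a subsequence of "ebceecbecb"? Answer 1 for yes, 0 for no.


Check if "ec" is a subsequence of "ebceecbecb"
Greedy scan:
  Position 0 ('e'): matches sub[0] = 'e'
  Position 1 ('b'): no match needed
  Position 2 ('c'): matches sub[1] = 'c'
  Position 3 ('e'): no match needed
  Position 4 ('e'): no match needed
  Position 5 ('c'): no match needed
  Position 6 ('b'): no match needed
  Position 7 ('e'): no match needed
  Position 8 ('c'): no match needed
  Position 9 ('b'): no match needed
All 2 characters matched => is a subsequence

1


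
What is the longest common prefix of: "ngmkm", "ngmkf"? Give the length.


Words: ngmkm, ngmkf
  Position 0: all 'n' => match
  Position 1: all 'g' => match
  Position 2: all 'm' => match
  Position 3: all 'k' => match
  Position 4: ('m', 'f') => mismatch, stop
LCP = "ngmk" (length 4)

4


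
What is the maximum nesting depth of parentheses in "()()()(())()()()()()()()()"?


Input: "()()()(())()()()()()()()()"
Tracking depth:
  Position 0 '(': depth becomes 1
  Position 1 ')': depth becomes 0
  Position 2 '(': depth becomes 1
  Position 3 ')': depth becomes 0
  Position 4 '(': depth becomes 1
  Position 5 ')': depth becomes 0
  Position 6 '(': depth becomes 1
  Position 7 '(': depth becomes 2
  Position 8 ')': depth becomes 1
  Position 9 ')': depth becomes 0
  Position 10 '(': depth becomes 1
  Position 11 ')': depth becomes 0
  Position 12 '(': depth becomes 1
  Position 13 ')': depth becomes 0
  Position 14 '(': depth becomes 1
  Position 15 ')': depth becomes 0
  Position 16 '(': depth becomes 1
  Position 17 ')': depth becomes 0
  Position 18 '(': depth becomes 1
  Position 19 ')': depth becomes 0
  Position 20 '(': depth becomes 1
  Position 21 ')': depth becomes 0
  Position 22 '(': depth becomes 1
  Position 23 ')': depth becomes 0
  Position 24 '(': depth becomes 1
  Position 25 ')': depth becomes 0
Maximum depth reached: 2

2


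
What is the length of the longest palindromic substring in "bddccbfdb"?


Input: "bddccbfdb"
Checking substrings for palindromes:
  [1:3] "dd" (len 2) => palindrome
  [3:5] "cc" (len 2) => palindrome
Longest palindromic substring: "dd" with length 2

2


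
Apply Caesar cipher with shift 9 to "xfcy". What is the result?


Caesar cipher: shift "xfcy" by 9
  'x' (pos 23) + 9 = pos 6 = 'g'
  'f' (pos 5) + 9 = pos 14 = 'o'
  'c' (pos 2) + 9 = pos 11 = 'l'
  'y' (pos 24) + 9 = pos 7 = 'h'
Result: golh

golh


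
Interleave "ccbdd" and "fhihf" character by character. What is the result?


Interleaving "ccbdd" and "fhihf":
  Position 0: 'c' from first, 'f' from second => "cf"
  Position 1: 'c' from first, 'h' from second => "ch"
  Position 2: 'b' from first, 'i' from second => "bi"
  Position 3: 'd' from first, 'h' from second => "dh"
  Position 4: 'd' from first, 'f' from second => "df"
Result: cfchbidhdf

cfchbidhdf


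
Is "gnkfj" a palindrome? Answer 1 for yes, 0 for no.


Input: gnkfj
Reversed: jfkng
  Compare pos 0 ('g') with pos 4 ('j'): MISMATCH
  Compare pos 1 ('n') with pos 3 ('f'): MISMATCH
Result: not a palindrome

0


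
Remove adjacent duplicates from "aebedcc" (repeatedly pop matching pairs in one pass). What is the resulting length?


Input: aebedcc
Stack-based adjacent duplicate removal:
  Read 'a': push. Stack: a
  Read 'e': push. Stack: ae
  Read 'b': push. Stack: aeb
  Read 'e': push. Stack: aebe
  Read 'd': push. Stack: aebed
  Read 'c': push. Stack: aebedc
  Read 'c': matches stack top 'c' => pop. Stack: aebed
Final stack: "aebed" (length 5)

5


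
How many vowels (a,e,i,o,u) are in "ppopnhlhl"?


Input: ppopnhlhl
Checking each character:
  'p' at position 0: consonant
  'p' at position 1: consonant
  'o' at position 2: vowel (running total: 1)
  'p' at position 3: consonant
  'n' at position 4: consonant
  'h' at position 5: consonant
  'l' at position 6: consonant
  'h' at position 7: consonant
  'l' at position 8: consonant
Total vowels: 1

1


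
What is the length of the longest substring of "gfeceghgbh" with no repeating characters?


Input: "gfeceghgbh"
Sliding window (track last position of each char):
  Position 0 ('g'): window [0,0] length 1 -- new best
  Position 1 ('f'): window [0,1] length 2 -- new best
  Position 2 ('e'): window [0,2] length 3 -- new best
  Position 3 ('c'): window [0,3] length 4 -- new best
  Position 4 ('e'): repeat (last at 2), move window start to 3
  Position 4 ('e'): window [3,4] length 2
  Position 5 ('g'): window [3,5] length 3
  Position 6 ('h'): window [3,6] length 4
  Position 7 ('g'): repeat (last at 5), move window start to 6
  Position 7 ('g'): window [6,7] length 2
  Position 8 ('b'): window [6,8] length 3
  Position 9 ('h'): repeat (last at 6), move window start to 7
  Position 9 ('h'): window [7,9] length 3
Longest substring with no repeats: "gfec" with length 4

4


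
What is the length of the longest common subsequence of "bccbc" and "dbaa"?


LCS of "bccbc" and "dbaa"
DP table:
           d    b    a    a
      0    0    0    0    0
  b   0    0    1    1    1
  c   0    0    1    1    1
  c   0    0    1    1    1
  b   0    0    1    1    1
  c   0    0    1    1    1
LCS length = dp[5][4] = 1

1


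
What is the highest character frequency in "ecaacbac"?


Input: ecaacbac
Character counts:
  'a': 3
  'b': 1
  'c': 3
  'e': 1
Maximum frequency: 3

3


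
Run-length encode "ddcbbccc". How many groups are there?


Input: ddcbbccc
Scanning for consecutive runs:
  Group 1: 'd' x 2 (positions 0-1)
  Group 2: 'c' x 1 (positions 2-2)
  Group 3: 'b' x 2 (positions 3-4)
  Group 4: 'c' x 3 (positions 5-7)
Total groups: 4

4


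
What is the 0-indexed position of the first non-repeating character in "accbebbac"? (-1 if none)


Input: accbebbac
Character frequencies:
  'a': 2
  'b': 3
  'c': 3
  'e': 1
Scanning left to right for freq == 1:
  Position 0 ('a'): freq=2, skip
  Position 1 ('c'): freq=3, skip
  Position 2 ('c'): freq=3, skip
  Position 3 ('b'): freq=3, skip
  Position 4 ('e'): unique! => answer = 4

4


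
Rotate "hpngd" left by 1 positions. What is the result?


Input: "hpngd", rotate left by 1
First 1 characters: "h"
Remaining characters: "pngd"
Concatenate remaining + first: "pngd" + "h" = "pngdh"

pngdh


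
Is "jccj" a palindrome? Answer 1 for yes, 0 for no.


Input: jccj
Reversed: jccj
  Compare pos 0 ('j') with pos 3 ('j'): match
  Compare pos 1 ('c') with pos 2 ('c'): match
Result: palindrome

1


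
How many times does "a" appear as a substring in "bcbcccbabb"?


Searching for "a" in "bcbcccbabb"
Scanning each position:
  Position 0: "b" => no
  Position 1: "c" => no
  Position 2: "b" => no
  Position 3: "c" => no
  Position 4: "c" => no
  Position 5: "c" => no
  Position 6: "b" => no
  Position 7: "a" => MATCH
  Position 8: "b" => no
  Position 9: "b" => no
Total occurrences: 1

1


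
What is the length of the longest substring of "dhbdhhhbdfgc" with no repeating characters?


Input: "dhbdhhhbdfgc"
Sliding window (track last position of each char):
  Position 0 ('d'): window [0,0] length 1 -- new best
  Position 1 ('h'): window [0,1] length 2 -- new best
  Position 2 ('b'): window [0,2] length 3 -- new best
  Position 3 ('d'): repeat (last at 0), move window start to 1
  Position 3 ('d'): window [1,3] length 3
  Position 4 ('h'): repeat (last at 1), move window start to 2
  Position 4 ('h'): window [2,4] length 3
  Position 5 ('h'): repeat (last at 4), move window start to 5
  Position 5 ('h'): window [5,5] length 1
  Position 6 ('h'): repeat (last at 5), move window start to 6
  Position 6 ('h'): window [6,6] length 1
  Position 7 ('b'): window [6,7] length 2
  Position 8 ('d'): window [6,8] length 3
  Position 9 ('f'): window [6,9] length 4 -- new best
  Position 10 ('g'): window [6,10] length 5 -- new best
  Position 11 ('c'): window [6,11] length 6 -- new best
Longest substring with no repeats: "hbdfgc" with length 6

6


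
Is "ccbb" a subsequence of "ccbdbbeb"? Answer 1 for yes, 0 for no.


Check if "ccbb" is a subsequence of "ccbdbbeb"
Greedy scan:
  Position 0 ('c'): matches sub[0] = 'c'
  Position 1 ('c'): matches sub[1] = 'c'
  Position 2 ('b'): matches sub[2] = 'b'
  Position 3 ('d'): no match needed
  Position 4 ('b'): matches sub[3] = 'b'
  Position 5 ('b'): no match needed
  Position 6 ('e'): no match needed
  Position 7 ('b'): no match needed
All 4 characters matched => is a subsequence

1


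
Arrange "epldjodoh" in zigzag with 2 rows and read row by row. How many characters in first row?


Zigzag "epldjodoh" into 2 rows:
Placing characters:
  'e' => row 0
  'p' => row 1
  'l' => row 0
  'd' => row 1
  'j' => row 0
  'o' => row 1
  'd' => row 0
  'o' => row 1
  'h' => row 0
Rows:
  Row 0: "eljdh"
  Row 1: "pdoo"
First row length: 5

5


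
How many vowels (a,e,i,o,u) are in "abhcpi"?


Input: abhcpi
Checking each character:
  'a' at position 0: vowel (running total: 1)
  'b' at position 1: consonant
  'h' at position 2: consonant
  'c' at position 3: consonant
  'p' at position 4: consonant
  'i' at position 5: vowel (running total: 2)
Total vowels: 2

2


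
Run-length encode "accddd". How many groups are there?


Input: accddd
Scanning for consecutive runs:
  Group 1: 'a' x 1 (positions 0-0)
  Group 2: 'c' x 2 (positions 1-2)
  Group 3: 'd' x 3 (positions 3-5)
Total groups: 3

3


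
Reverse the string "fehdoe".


Input: fehdoe
Reading characters right to left:
  Position 5: 'e'
  Position 4: 'o'
  Position 3: 'd'
  Position 2: 'h'
  Position 1: 'e'
  Position 0: 'f'
Reversed: eodhef

eodhef


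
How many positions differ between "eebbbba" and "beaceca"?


Comparing "eebbbba" and "beaceca" position by position:
  Position 0: 'e' vs 'b' => DIFFER
  Position 1: 'e' vs 'e' => same
  Position 2: 'b' vs 'a' => DIFFER
  Position 3: 'b' vs 'c' => DIFFER
  Position 4: 'b' vs 'e' => DIFFER
  Position 5: 'b' vs 'c' => DIFFER
  Position 6: 'a' vs 'a' => same
Positions that differ: 5

5


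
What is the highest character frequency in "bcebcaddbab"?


Input: bcebcaddbab
Character counts:
  'a': 2
  'b': 4
  'c': 2
  'd': 2
  'e': 1
Maximum frequency: 4

4


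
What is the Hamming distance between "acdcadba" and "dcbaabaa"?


Comparing "acdcadba" and "dcbaabaa" position by position:
  Position 0: 'a' vs 'd' => differ
  Position 1: 'c' vs 'c' => same
  Position 2: 'd' vs 'b' => differ
  Position 3: 'c' vs 'a' => differ
  Position 4: 'a' vs 'a' => same
  Position 5: 'd' vs 'b' => differ
  Position 6: 'b' vs 'a' => differ
  Position 7: 'a' vs 'a' => same
Total differences (Hamming distance): 5

5


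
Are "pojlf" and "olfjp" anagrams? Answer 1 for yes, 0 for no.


Strings: "pojlf", "olfjp"
Sorted first:  fjlop
Sorted second: fjlop
Sorted forms match => anagrams

1


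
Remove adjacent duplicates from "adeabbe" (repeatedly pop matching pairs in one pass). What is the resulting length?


Input: adeabbe
Stack-based adjacent duplicate removal:
  Read 'a': push. Stack: a
  Read 'd': push. Stack: ad
  Read 'e': push. Stack: ade
  Read 'a': push. Stack: adea
  Read 'b': push. Stack: adeab
  Read 'b': matches stack top 'b' => pop. Stack: adea
  Read 'e': push. Stack: adeae
Final stack: "adeae" (length 5)

5


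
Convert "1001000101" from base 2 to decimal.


Input: "1001000101" in base 2
Positional expansion:
  Digit '1' (value 1) x 2^9 = 512
  Digit '0' (value 0) x 2^8 = 0
  Digit '0' (value 0) x 2^7 = 0
  Digit '1' (value 1) x 2^6 = 64
  Digit '0' (value 0) x 2^5 = 0
  Digit '0' (value 0) x 2^4 = 0
  Digit '0' (value 0) x 2^3 = 0
  Digit '1' (value 1) x 2^2 = 4
  Digit '0' (value 0) x 2^1 = 0
  Digit '1' (value 1) x 2^0 = 1
Sum = 581

581


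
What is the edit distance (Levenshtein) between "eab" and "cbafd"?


Computing edit distance: "eab" -> "cbafd"
DP table:
           c    b    a    f    d
      0    1    2    3    4    5
  e   1    1    2    3    4    5
  a   2    2    2    2    3    4
  b   3    3    2    3    3    4
Edit distance = dp[3][5] = 4

4


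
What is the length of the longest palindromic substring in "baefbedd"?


Input: "baefbedd"
Checking substrings for palindromes:
  [6:8] "dd" (len 2) => palindrome
Longest palindromic substring: "dd" with length 2

2


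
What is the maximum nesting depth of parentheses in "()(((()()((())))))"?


Input: "()(((()()((())))))"
Tracking depth:
  Position 0 '(': depth becomes 1
  Position 1 ')': depth becomes 0
  Position 2 '(': depth becomes 1
  Position 3 '(': depth becomes 2
  Position 4 '(': depth becomes 3
  Position 5 '(': depth becomes 4
  Position 6 ')': depth becomes 3
  Position 7 '(': depth becomes 4
  Position 8 ')': depth becomes 3
  Position 9 '(': depth becomes 4
  Position 10 '(': depth becomes 5
  Position 11 '(': depth becomes 6
  Position 12 ')': depth becomes 5
  Position 13 ')': depth becomes 4
  Position 14 ')': depth becomes 3
  Position 15 ')': depth becomes 2
  Position 16 ')': depth becomes 1
  Position 17 ')': depth becomes 0
Maximum depth reached: 6

6


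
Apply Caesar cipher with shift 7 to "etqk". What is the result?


Caesar cipher: shift "etqk" by 7
  'e' (pos 4) + 7 = pos 11 = 'l'
  't' (pos 19) + 7 = pos 0 = 'a'
  'q' (pos 16) + 7 = pos 23 = 'x'
  'k' (pos 10) + 7 = pos 17 = 'r'
Result: laxr

laxr


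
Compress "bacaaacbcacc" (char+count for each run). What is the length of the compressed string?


Input: bacaaacbcacc
Runs:
  'b' x 1 => "b1"
  'a' x 1 => "a1"
  'c' x 1 => "c1"
  'a' x 3 => "a3"
  'c' x 1 => "c1"
  'b' x 1 => "b1"
  'c' x 1 => "c1"
  'a' x 1 => "a1"
  'c' x 2 => "c2"
Compressed: "b1a1c1a3c1b1c1a1c2"
Compressed length: 18

18


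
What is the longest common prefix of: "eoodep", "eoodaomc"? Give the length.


Words: eoodep, eoodaomc
  Position 0: all 'e' => match
  Position 1: all 'o' => match
  Position 2: all 'o' => match
  Position 3: all 'd' => match
  Position 4: ('e', 'a') => mismatch, stop
LCP = "eood" (length 4)

4


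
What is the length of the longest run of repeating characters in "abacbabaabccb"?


Input: "abacbabaabccb"
Scanning for longest run:
  Position 1 ('b'): new char, reset run to 1
  Position 2 ('a'): new char, reset run to 1
  Position 3 ('c'): new char, reset run to 1
  Position 4 ('b'): new char, reset run to 1
  Position 5 ('a'): new char, reset run to 1
  Position 6 ('b'): new char, reset run to 1
  Position 7 ('a'): new char, reset run to 1
  Position 8 ('a'): continues run of 'a', length=2
  Position 9 ('b'): new char, reset run to 1
  Position 10 ('c'): new char, reset run to 1
  Position 11 ('c'): continues run of 'c', length=2
  Position 12 ('b'): new char, reset run to 1
Longest run: 'a' with length 2

2


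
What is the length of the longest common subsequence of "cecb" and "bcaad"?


LCS of "cecb" and "bcaad"
DP table:
           b    c    a    a    d
      0    0    0    0    0    0
  c   0    0    1    1    1    1
  e   0    0    1    1    1    1
  c   0    0    1    1    1    1
  b   0    1    1    1    1    1
LCS length = dp[4][5] = 1

1


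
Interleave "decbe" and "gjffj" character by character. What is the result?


Interleaving "decbe" and "gjffj":
  Position 0: 'd' from first, 'g' from second => "dg"
  Position 1: 'e' from first, 'j' from second => "ej"
  Position 2: 'c' from first, 'f' from second => "cf"
  Position 3: 'b' from first, 'f' from second => "bf"
  Position 4: 'e' from first, 'j' from second => "ej"
Result: dgejcfbfej

dgejcfbfej


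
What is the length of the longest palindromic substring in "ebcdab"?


Input: "ebcdab"
Checking substrings for palindromes:
  No multi-char palindromic substrings found
Longest palindromic substring: "e" with length 1

1


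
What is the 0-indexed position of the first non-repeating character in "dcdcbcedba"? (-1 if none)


Input: dcdcbcedba
Character frequencies:
  'a': 1
  'b': 2
  'c': 3
  'd': 3
  'e': 1
Scanning left to right for freq == 1:
  Position 0 ('d'): freq=3, skip
  Position 1 ('c'): freq=3, skip
  Position 2 ('d'): freq=3, skip
  Position 3 ('c'): freq=3, skip
  Position 4 ('b'): freq=2, skip
  Position 5 ('c'): freq=3, skip
  Position 6 ('e'): unique! => answer = 6

6


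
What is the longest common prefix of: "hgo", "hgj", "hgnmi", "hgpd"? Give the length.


Words: hgo, hgj, hgnmi, hgpd
  Position 0: all 'h' => match
  Position 1: all 'g' => match
  Position 2: ('o', 'j', 'n', 'p') => mismatch, stop
LCP = "hg" (length 2)

2


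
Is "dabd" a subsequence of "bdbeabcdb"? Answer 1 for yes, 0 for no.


Check if "dabd" is a subsequence of "bdbeabcdb"
Greedy scan:
  Position 0 ('b'): no match needed
  Position 1 ('d'): matches sub[0] = 'd'
  Position 2 ('b'): no match needed
  Position 3 ('e'): no match needed
  Position 4 ('a'): matches sub[1] = 'a'
  Position 5 ('b'): matches sub[2] = 'b'
  Position 6 ('c'): no match needed
  Position 7 ('d'): matches sub[3] = 'd'
  Position 8 ('b'): no match needed
All 4 characters matched => is a subsequence

1


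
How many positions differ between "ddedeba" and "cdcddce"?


Comparing "ddedeba" and "cdcddce" position by position:
  Position 0: 'd' vs 'c' => DIFFER
  Position 1: 'd' vs 'd' => same
  Position 2: 'e' vs 'c' => DIFFER
  Position 3: 'd' vs 'd' => same
  Position 4: 'e' vs 'd' => DIFFER
  Position 5: 'b' vs 'c' => DIFFER
  Position 6: 'a' vs 'e' => DIFFER
Positions that differ: 5

5


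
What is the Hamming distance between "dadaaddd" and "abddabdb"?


Comparing "dadaaddd" and "abddabdb" position by position:
  Position 0: 'd' vs 'a' => differ
  Position 1: 'a' vs 'b' => differ
  Position 2: 'd' vs 'd' => same
  Position 3: 'a' vs 'd' => differ
  Position 4: 'a' vs 'a' => same
  Position 5: 'd' vs 'b' => differ
  Position 6: 'd' vs 'd' => same
  Position 7: 'd' vs 'b' => differ
Total differences (Hamming distance): 5

5


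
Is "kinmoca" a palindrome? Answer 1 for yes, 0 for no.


Input: kinmoca
Reversed: acomnik
  Compare pos 0 ('k') with pos 6 ('a'): MISMATCH
  Compare pos 1 ('i') with pos 5 ('c'): MISMATCH
  Compare pos 2 ('n') with pos 4 ('o'): MISMATCH
Result: not a palindrome

0


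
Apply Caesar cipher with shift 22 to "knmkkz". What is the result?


Caesar cipher: shift "knmkkz" by 22
  'k' (pos 10) + 22 = pos 6 = 'g'
  'n' (pos 13) + 22 = pos 9 = 'j'
  'm' (pos 12) + 22 = pos 8 = 'i'
  'k' (pos 10) + 22 = pos 6 = 'g'
  'k' (pos 10) + 22 = pos 6 = 'g'
  'z' (pos 25) + 22 = pos 21 = 'v'
Result: gjiggv

gjiggv


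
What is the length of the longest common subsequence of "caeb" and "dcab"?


LCS of "caeb" and "dcab"
DP table:
           d    c    a    b
      0    0    0    0    0
  c   0    0    1    1    1
  a   0    0    1    2    2
  e   0    0    1    2    2
  b   0    0    1    2    3
LCS length = dp[4][4] = 3

3


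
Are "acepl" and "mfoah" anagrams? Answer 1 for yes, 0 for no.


Strings: "acepl", "mfoah"
Sorted first:  acelp
Sorted second: afhmo
Differ at position 1: 'c' vs 'f' => not anagrams

0


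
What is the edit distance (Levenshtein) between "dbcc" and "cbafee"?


Computing edit distance: "dbcc" -> "cbafee"
DP table:
           c    b    a    f    e    e
      0    1    2    3    4    5    6
  d   1    1    2    3    4    5    6
  b   2    2    1    2    3    4    5
  c   3    2    2    2    3    4    5
  c   4    3    3    3    3    4    5
Edit distance = dp[4][6] = 5

5


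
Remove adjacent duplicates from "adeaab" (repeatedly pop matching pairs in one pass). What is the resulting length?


Input: adeaab
Stack-based adjacent duplicate removal:
  Read 'a': push. Stack: a
  Read 'd': push. Stack: ad
  Read 'e': push. Stack: ade
  Read 'a': push. Stack: adea
  Read 'a': matches stack top 'a' => pop. Stack: ade
  Read 'b': push. Stack: adeb
Final stack: "adeb" (length 4)

4


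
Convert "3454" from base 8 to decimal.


Input: "3454" in base 8
Positional expansion:
  Digit '3' (value 3) x 8^3 = 1536
  Digit '4' (value 4) x 8^2 = 256
  Digit '5' (value 5) x 8^1 = 40
  Digit '4' (value 4) x 8^0 = 4
Sum = 1836

1836


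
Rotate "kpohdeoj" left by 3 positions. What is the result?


Input: "kpohdeoj", rotate left by 3
First 3 characters: "kpo"
Remaining characters: "hdeoj"
Concatenate remaining + first: "hdeoj" + "kpo" = "hdeojkpo"

hdeojkpo


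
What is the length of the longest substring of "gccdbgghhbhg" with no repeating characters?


Input: "gccdbgghhbhg"
Sliding window (track last position of each char):
  Position 0 ('g'): window [0,0] length 1 -- new best
  Position 1 ('c'): window [0,1] length 2 -- new best
  Position 2 ('c'): repeat (last at 1), move window start to 2
  Position 2 ('c'): window [2,2] length 1
  Position 3 ('d'): window [2,3] length 2
  Position 4 ('b'): window [2,4] length 3 -- new best
  Position 5 ('g'): window [2,5] length 4 -- new best
  Position 6 ('g'): repeat (last at 5), move window start to 6
  Position 6 ('g'): window [6,6] length 1
  Position 7 ('h'): window [6,7] length 2
  Position 8 ('h'): repeat (last at 7), move window start to 8
  Position 8 ('h'): window [8,8] length 1
  Position 9 ('b'): window [8,9] length 2
  Position 10 ('h'): repeat (last at 8), move window start to 9
  Position 10 ('h'): window [9,10] length 2
  Position 11 ('g'): window [9,11] length 3
Longest substring with no repeats: "cdbg" with length 4

4


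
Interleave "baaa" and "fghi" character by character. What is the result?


Interleaving "baaa" and "fghi":
  Position 0: 'b' from first, 'f' from second => "bf"
  Position 1: 'a' from first, 'g' from second => "ag"
  Position 2: 'a' from first, 'h' from second => "ah"
  Position 3: 'a' from first, 'i' from second => "ai"
Result: bfagahai

bfagahai


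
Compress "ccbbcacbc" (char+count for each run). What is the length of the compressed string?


Input: ccbbcacbc
Runs:
  'c' x 2 => "c2"
  'b' x 2 => "b2"
  'c' x 1 => "c1"
  'a' x 1 => "a1"
  'c' x 1 => "c1"
  'b' x 1 => "b1"
  'c' x 1 => "c1"
Compressed: "c2b2c1a1c1b1c1"
Compressed length: 14

14


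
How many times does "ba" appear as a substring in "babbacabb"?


Searching for "ba" in "babbacabb"
Scanning each position:
  Position 0: "ba" => MATCH
  Position 1: "ab" => no
  Position 2: "bb" => no
  Position 3: "ba" => MATCH
  Position 4: "ac" => no
  Position 5: "ca" => no
  Position 6: "ab" => no
  Position 7: "bb" => no
Total occurrences: 2

2


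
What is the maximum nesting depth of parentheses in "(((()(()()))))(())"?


Input: "(((()(()()))))(())"
Tracking depth:
  Position 0 '(': depth becomes 1
  Position 1 '(': depth becomes 2
  Position 2 '(': depth becomes 3
  Position 3 '(': depth becomes 4
  Position 4 ')': depth becomes 3
  Position 5 '(': depth becomes 4
  Position 6 '(': depth becomes 5
  Position 7 ')': depth becomes 4
  Position 8 '(': depth becomes 5
  Position 9 ')': depth becomes 4
  Position 10 ')': depth becomes 3
  Position 11 ')': depth becomes 2
  Position 12 ')': depth becomes 1
  Position 13 ')': depth becomes 0
  Position 14 '(': depth becomes 1
  Position 15 '(': depth becomes 2
  Position 16 ')': depth becomes 1
  Position 17 ')': depth becomes 0
Maximum depth reached: 5

5


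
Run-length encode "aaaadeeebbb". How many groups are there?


Input: aaaadeeebbb
Scanning for consecutive runs:
  Group 1: 'a' x 4 (positions 0-3)
  Group 2: 'd' x 1 (positions 4-4)
  Group 3: 'e' x 3 (positions 5-7)
  Group 4: 'b' x 3 (positions 8-10)
Total groups: 4

4


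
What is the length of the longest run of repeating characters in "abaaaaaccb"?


Input: "abaaaaaccb"
Scanning for longest run:
  Position 1 ('b'): new char, reset run to 1
  Position 2 ('a'): new char, reset run to 1
  Position 3 ('a'): continues run of 'a', length=2
  Position 4 ('a'): continues run of 'a', length=3
  Position 5 ('a'): continues run of 'a', length=4
  Position 6 ('a'): continues run of 'a', length=5
  Position 7 ('c'): new char, reset run to 1
  Position 8 ('c'): continues run of 'c', length=2
  Position 9 ('b'): new char, reset run to 1
Longest run: 'a' with length 5

5


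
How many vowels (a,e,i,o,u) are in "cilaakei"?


Input: cilaakei
Checking each character:
  'c' at position 0: consonant
  'i' at position 1: vowel (running total: 1)
  'l' at position 2: consonant
  'a' at position 3: vowel (running total: 2)
  'a' at position 4: vowel (running total: 3)
  'k' at position 5: consonant
  'e' at position 6: vowel (running total: 4)
  'i' at position 7: vowel (running total: 5)
Total vowels: 5

5


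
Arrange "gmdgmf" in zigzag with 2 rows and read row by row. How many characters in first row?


Zigzag "gmdgmf" into 2 rows:
Placing characters:
  'g' => row 0
  'm' => row 1
  'd' => row 0
  'g' => row 1
  'm' => row 0
  'f' => row 1
Rows:
  Row 0: "gdm"
  Row 1: "mgf"
First row length: 3

3


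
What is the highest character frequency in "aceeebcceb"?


Input: aceeebcceb
Character counts:
  'a': 1
  'b': 2
  'c': 3
  'e': 4
Maximum frequency: 4

4


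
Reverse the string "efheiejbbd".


Input: efheiejbbd
Reading characters right to left:
  Position 9: 'd'
  Position 8: 'b'
  Position 7: 'b'
  Position 6: 'j'
  Position 5: 'e'
  Position 4: 'i'
  Position 3: 'e'
  Position 2: 'h'
  Position 1: 'f'
  Position 0: 'e'
Reversed: dbbjeiehfe

dbbjeiehfe


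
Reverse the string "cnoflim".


Input: cnoflim
Reading characters right to left:
  Position 6: 'm'
  Position 5: 'i'
  Position 4: 'l'
  Position 3: 'f'
  Position 2: 'o'
  Position 1: 'n'
  Position 0: 'c'
Reversed: milfonc

milfonc


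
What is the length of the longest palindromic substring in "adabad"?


Input: "adabad"
Checking substrings for palindromes:
  [1:6] "dabad" (len 5) => palindrome
  [0:3] "ada" (len 3) => palindrome
  [2:5] "aba" (len 3) => palindrome
Longest palindromic substring: "dabad" with length 5

5


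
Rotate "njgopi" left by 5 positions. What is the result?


Input: "njgopi", rotate left by 5
First 5 characters: "njgop"
Remaining characters: "i"
Concatenate remaining + first: "i" + "njgop" = "injgop"

injgop


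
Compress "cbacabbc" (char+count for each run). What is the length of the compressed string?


Input: cbacabbc
Runs:
  'c' x 1 => "c1"
  'b' x 1 => "b1"
  'a' x 1 => "a1"
  'c' x 1 => "c1"
  'a' x 1 => "a1"
  'b' x 2 => "b2"
  'c' x 1 => "c1"
Compressed: "c1b1a1c1a1b2c1"
Compressed length: 14

14


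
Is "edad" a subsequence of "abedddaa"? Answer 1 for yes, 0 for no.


Check if "edad" is a subsequence of "abedddaa"
Greedy scan:
  Position 0 ('a'): no match needed
  Position 1 ('b'): no match needed
  Position 2 ('e'): matches sub[0] = 'e'
  Position 3 ('d'): matches sub[1] = 'd'
  Position 4 ('d'): no match needed
  Position 5 ('d'): no match needed
  Position 6 ('a'): matches sub[2] = 'a'
  Position 7 ('a'): no match needed
Only matched 3/4 characters => not a subsequence

0


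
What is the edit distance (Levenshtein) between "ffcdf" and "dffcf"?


Computing edit distance: "ffcdf" -> "dffcf"
DP table:
           d    f    f    c    f
      0    1    2    3    4    5
  f   1    1    1    2    3    4
  f   2    2    1    1    2    3
  c   3    3    2    2    1    2
  d   4    3    3    3    2    2
  f   5    4    3    3    3    2
Edit distance = dp[5][5] = 2

2


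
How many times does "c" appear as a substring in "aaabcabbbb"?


Searching for "c" in "aaabcabbbb"
Scanning each position:
  Position 0: "a" => no
  Position 1: "a" => no
  Position 2: "a" => no
  Position 3: "b" => no
  Position 4: "c" => MATCH
  Position 5: "a" => no
  Position 6: "b" => no
  Position 7: "b" => no
  Position 8: "b" => no
  Position 9: "b" => no
Total occurrences: 1

1


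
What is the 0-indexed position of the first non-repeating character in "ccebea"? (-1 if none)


Input: ccebea
Character frequencies:
  'a': 1
  'b': 1
  'c': 2
  'e': 2
Scanning left to right for freq == 1:
  Position 0 ('c'): freq=2, skip
  Position 1 ('c'): freq=2, skip
  Position 2 ('e'): freq=2, skip
  Position 3 ('b'): unique! => answer = 3

3


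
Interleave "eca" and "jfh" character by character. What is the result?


Interleaving "eca" and "jfh":
  Position 0: 'e' from first, 'j' from second => "ej"
  Position 1: 'c' from first, 'f' from second => "cf"
  Position 2: 'a' from first, 'h' from second => "ah"
Result: ejcfah

ejcfah


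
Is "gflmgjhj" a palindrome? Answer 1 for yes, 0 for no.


Input: gflmgjhj
Reversed: jhjgmlfg
  Compare pos 0 ('g') with pos 7 ('j'): MISMATCH
  Compare pos 1 ('f') with pos 6 ('h'): MISMATCH
  Compare pos 2 ('l') with pos 5 ('j'): MISMATCH
  Compare pos 3 ('m') with pos 4 ('g'): MISMATCH
Result: not a palindrome

0


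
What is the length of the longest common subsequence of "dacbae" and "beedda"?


LCS of "dacbae" and "beedda"
DP table:
           b    e    e    d    d    a
      0    0    0    0    0    0    0
  d   0    0    0    0    1    1    1
  a   0    0    0    0    1    1    2
  c   0    0    0    0    1    1    2
  b   0    1    1    1    1    1    2
  a   0    1    1    1    1    1    2
  e   0    1    2    2    2    2    2
LCS length = dp[6][6] = 2

2


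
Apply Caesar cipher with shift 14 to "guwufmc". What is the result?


Caesar cipher: shift "guwufmc" by 14
  'g' (pos 6) + 14 = pos 20 = 'u'
  'u' (pos 20) + 14 = pos 8 = 'i'
  'w' (pos 22) + 14 = pos 10 = 'k'
  'u' (pos 20) + 14 = pos 8 = 'i'
  'f' (pos 5) + 14 = pos 19 = 't'
  'm' (pos 12) + 14 = pos 0 = 'a'
  'c' (pos 2) + 14 = pos 16 = 'q'
Result: uikitaq

uikitaq


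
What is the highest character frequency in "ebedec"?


Input: ebedec
Character counts:
  'b': 1
  'c': 1
  'd': 1
  'e': 3
Maximum frequency: 3

3


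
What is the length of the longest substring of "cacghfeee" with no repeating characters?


Input: "cacghfeee"
Sliding window (track last position of each char):
  Position 0 ('c'): window [0,0] length 1 -- new best
  Position 1 ('a'): window [0,1] length 2 -- new best
  Position 2 ('c'): repeat (last at 0), move window start to 1
  Position 2 ('c'): window [1,2] length 2
  Position 3 ('g'): window [1,3] length 3 -- new best
  Position 4 ('h'): window [1,4] length 4 -- new best
  Position 5 ('f'): window [1,5] length 5 -- new best
  Position 6 ('e'): window [1,6] length 6 -- new best
  Position 7 ('e'): repeat (last at 6), move window start to 7
  Position 7 ('e'): window [7,7] length 1
  Position 8 ('e'): repeat (last at 7), move window start to 8
  Position 8 ('e'): window [8,8] length 1
Longest substring with no repeats: "acghfe" with length 6

6


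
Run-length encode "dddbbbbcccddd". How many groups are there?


Input: dddbbbbcccddd
Scanning for consecutive runs:
  Group 1: 'd' x 3 (positions 0-2)
  Group 2: 'b' x 4 (positions 3-6)
  Group 3: 'c' x 3 (positions 7-9)
  Group 4: 'd' x 3 (positions 10-12)
Total groups: 4

4


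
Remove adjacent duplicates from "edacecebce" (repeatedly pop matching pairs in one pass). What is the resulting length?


Input: edacecebce
Stack-based adjacent duplicate removal:
  Read 'e': push. Stack: e
  Read 'd': push. Stack: ed
  Read 'a': push. Stack: eda
  Read 'c': push. Stack: edac
  Read 'e': push. Stack: edace
  Read 'c': push. Stack: edacec
  Read 'e': push. Stack: edacece
  Read 'b': push. Stack: edaceceb
  Read 'c': push. Stack: edacecebc
  Read 'e': push. Stack: edacecebce
Final stack: "edacecebce" (length 10)

10


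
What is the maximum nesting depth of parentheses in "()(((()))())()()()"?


Input: "()(((()))())()()()"
Tracking depth:
  Position 0 '(': depth becomes 1
  Position 1 ')': depth becomes 0
  Position 2 '(': depth becomes 1
  Position 3 '(': depth becomes 2
  Position 4 '(': depth becomes 3
  Position 5 '(': depth becomes 4
  Position 6 ')': depth becomes 3
  Position 7 ')': depth becomes 2
  Position 8 ')': depth becomes 1
  Position 9 '(': depth becomes 2
  Position 10 ')': depth becomes 1
  Position 11 ')': depth becomes 0
  Position 12 '(': depth becomes 1
  Position 13 ')': depth becomes 0
  Position 14 '(': depth becomes 1
  Position 15 ')': depth becomes 0
  Position 16 '(': depth becomes 1
  Position 17 ')': depth becomes 0
Maximum depth reached: 4

4


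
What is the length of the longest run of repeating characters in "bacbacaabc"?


Input: "bacbacaabc"
Scanning for longest run:
  Position 1 ('a'): new char, reset run to 1
  Position 2 ('c'): new char, reset run to 1
  Position 3 ('b'): new char, reset run to 1
  Position 4 ('a'): new char, reset run to 1
  Position 5 ('c'): new char, reset run to 1
  Position 6 ('a'): new char, reset run to 1
  Position 7 ('a'): continues run of 'a', length=2
  Position 8 ('b'): new char, reset run to 1
  Position 9 ('c'): new char, reset run to 1
Longest run: 'a' with length 2

2


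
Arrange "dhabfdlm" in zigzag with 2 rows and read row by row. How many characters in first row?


Zigzag "dhabfdlm" into 2 rows:
Placing characters:
  'd' => row 0
  'h' => row 1
  'a' => row 0
  'b' => row 1
  'f' => row 0
  'd' => row 1
  'l' => row 0
  'm' => row 1
Rows:
  Row 0: "dafl"
  Row 1: "hbdm"
First row length: 4

4


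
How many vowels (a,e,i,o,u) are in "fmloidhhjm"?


Input: fmloidhhjm
Checking each character:
  'f' at position 0: consonant
  'm' at position 1: consonant
  'l' at position 2: consonant
  'o' at position 3: vowel (running total: 1)
  'i' at position 4: vowel (running total: 2)
  'd' at position 5: consonant
  'h' at position 6: consonant
  'h' at position 7: consonant
  'j' at position 8: consonant
  'm' at position 9: consonant
Total vowels: 2

2


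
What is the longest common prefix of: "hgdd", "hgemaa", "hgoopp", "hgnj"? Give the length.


Words: hgdd, hgemaa, hgoopp, hgnj
  Position 0: all 'h' => match
  Position 1: all 'g' => match
  Position 2: ('d', 'e', 'o', 'n') => mismatch, stop
LCP = "hg" (length 2)

2


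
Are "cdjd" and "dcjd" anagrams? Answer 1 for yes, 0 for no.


Strings: "cdjd", "dcjd"
Sorted first:  cddj
Sorted second: cddj
Sorted forms match => anagrams

1


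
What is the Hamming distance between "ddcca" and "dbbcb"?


Comparing "ddcca" and "dbbcb" position by position:
  Position 0: 'd' vs 'd' => same
  Position 1: 'd' vs 'b' => differ
  Position 2: 'c' vs 'b' => differ
  Position 3: 'c' vs 'c' => same
  Position 4: 'a' vs 'b' => differ
Total differences (Hamming distance): 3

3


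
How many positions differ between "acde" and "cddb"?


Comparing "acde" and "cddb" position by position:
  Position 0: 'a' vs 'c' => DIFFER
  Position 1: 'c' vs 'd' => DIFFER
  Position 2: 'd' vs 'd' => same
  Position 3: 'e' vs 'b' => DIFFER
Positions that differ: 3

3


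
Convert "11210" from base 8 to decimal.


Input: "11210" in base 8
Positional expansion:
  Digit '1' (value 1) x 8^4 = 4096
  Digit '1' (value 1) x 8^3 = 512
  Digit '2' (value 2) x 8^2 = 128
  Digit '1' (value 1) x 8^1 = 8
  Digit '0' (value 0) x 8^0 = 0
Sum = 4744

4744


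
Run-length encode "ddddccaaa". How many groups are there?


Input: ddddccaaa
Scanning for consecutive runs:
  Group 1: 'd' x 4 (positions 0-3)
  Group 2: 'c' x 2 (positions 4-5)
  Group 3: 'a' x 3 (positions 6-8)
Total groups: 3

3


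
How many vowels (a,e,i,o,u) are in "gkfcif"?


Input: gkfcif
Checking each character:
  'g' at position 0: consonant
  'k' at position 1: consonant
  'f' at position 2: consonant
  'c' at position 3: consonant
  'i' at position 4: vowel (running total: 1)
  'f' at position 5: consonant
Total vowels: 1

1
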